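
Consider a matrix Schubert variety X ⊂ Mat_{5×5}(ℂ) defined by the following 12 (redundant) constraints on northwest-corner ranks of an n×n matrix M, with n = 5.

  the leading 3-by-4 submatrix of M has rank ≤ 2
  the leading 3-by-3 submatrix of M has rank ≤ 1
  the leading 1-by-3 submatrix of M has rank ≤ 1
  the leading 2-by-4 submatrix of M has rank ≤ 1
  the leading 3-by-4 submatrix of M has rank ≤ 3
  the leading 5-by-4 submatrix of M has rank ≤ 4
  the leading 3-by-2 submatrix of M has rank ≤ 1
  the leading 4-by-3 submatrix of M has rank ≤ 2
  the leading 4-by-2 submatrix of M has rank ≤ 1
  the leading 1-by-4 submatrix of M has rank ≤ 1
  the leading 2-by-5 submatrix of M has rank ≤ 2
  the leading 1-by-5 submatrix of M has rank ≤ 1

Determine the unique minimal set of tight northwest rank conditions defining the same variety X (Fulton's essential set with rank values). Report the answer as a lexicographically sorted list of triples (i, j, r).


Computing R[i][j] = min implied NW-rank bound (n=5, 12 conditions):

  1 | 1 | 1 | 1 | 1
  1 | 1 | 1 | 1 | 2
  1 | 1 | 1 | 2 | 3
  1 | 1 | 2 | 3 | 4
  1 | 2 | 3 | 4 | 5

second differences of R give the permutation w = (1, 5, 4, 3, 2).

|D(w)|=6, |Ess(w)|=3:

[(2, 4, 1), (3, 3, 1), (4, 2, 1)]


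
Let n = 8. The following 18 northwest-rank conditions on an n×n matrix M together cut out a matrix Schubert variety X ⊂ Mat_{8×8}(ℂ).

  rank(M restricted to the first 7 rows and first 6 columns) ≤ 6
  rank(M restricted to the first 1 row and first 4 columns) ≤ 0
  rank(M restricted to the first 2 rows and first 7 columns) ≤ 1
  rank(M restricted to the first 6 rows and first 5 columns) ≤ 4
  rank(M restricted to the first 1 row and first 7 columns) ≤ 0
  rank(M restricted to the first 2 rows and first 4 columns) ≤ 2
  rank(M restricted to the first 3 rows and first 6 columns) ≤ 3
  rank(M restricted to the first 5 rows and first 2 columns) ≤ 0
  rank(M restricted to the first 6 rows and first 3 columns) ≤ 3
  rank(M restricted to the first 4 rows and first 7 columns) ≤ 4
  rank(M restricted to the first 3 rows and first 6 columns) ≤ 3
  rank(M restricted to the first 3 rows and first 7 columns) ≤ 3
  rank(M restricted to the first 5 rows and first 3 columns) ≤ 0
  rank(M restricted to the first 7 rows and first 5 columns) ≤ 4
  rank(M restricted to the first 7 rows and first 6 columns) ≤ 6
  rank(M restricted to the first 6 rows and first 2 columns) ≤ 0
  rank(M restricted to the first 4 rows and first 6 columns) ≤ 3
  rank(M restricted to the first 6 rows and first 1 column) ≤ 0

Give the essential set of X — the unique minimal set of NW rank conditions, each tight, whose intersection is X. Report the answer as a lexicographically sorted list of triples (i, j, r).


Recovering R(i,j) via the rank-extension bound from the 18 conditions:

  i=1: 0 | 0 | 0 | 0 | 0 | 0 | 0 | 1
  i=2: 0 | 0 | 0 | 1 | 1 | 1 | 1 | 2
  i=3: 0 | 0 | 0 | 1 | 2 | 2 | 2 | 3
  i=4: 0 | 0 | 0 | 1 | 2 | 3 | 3 | 4
  i=5: 0 | 0 | 0 | 1 | 2 | 3 | 4 | 5
  i=6: 0 | 0 | 1 | 2 | 3 | 4 | 5 | 6
  i=7: 1 | 1 | 2 | 3 | 4 | 5 | 6 | 7
  i=8: 1 | 2 | 3 | 4 | 5 | 6 | 7 | 8

second differences of R give the permutation w = (8, 4, 5, 6, 7, 3, 1, 2).

ℓ(w)=21; the 3 essential cells (i,j,r):

[(1, 7, 0), (5, 3, 0), (6, 2, 0)]


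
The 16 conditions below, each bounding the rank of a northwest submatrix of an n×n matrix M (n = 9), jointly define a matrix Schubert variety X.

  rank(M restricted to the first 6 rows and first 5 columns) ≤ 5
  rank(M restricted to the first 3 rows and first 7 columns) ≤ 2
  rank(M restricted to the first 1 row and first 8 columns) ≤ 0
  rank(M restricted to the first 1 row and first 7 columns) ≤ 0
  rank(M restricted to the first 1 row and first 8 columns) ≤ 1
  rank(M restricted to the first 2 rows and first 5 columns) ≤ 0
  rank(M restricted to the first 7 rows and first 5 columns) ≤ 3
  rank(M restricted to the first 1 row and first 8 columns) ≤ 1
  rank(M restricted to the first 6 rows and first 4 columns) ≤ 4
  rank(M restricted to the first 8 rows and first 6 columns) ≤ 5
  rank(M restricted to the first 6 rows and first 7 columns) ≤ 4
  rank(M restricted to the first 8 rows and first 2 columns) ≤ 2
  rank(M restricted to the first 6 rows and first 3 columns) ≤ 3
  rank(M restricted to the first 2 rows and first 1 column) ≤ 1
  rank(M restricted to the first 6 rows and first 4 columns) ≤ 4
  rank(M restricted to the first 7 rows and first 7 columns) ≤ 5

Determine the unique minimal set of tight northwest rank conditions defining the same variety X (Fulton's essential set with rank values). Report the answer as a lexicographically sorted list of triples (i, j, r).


Rank table r_w(9×9) implied by the 16 constraints:

  0, 0, 0, 0, 0, 0, 0, 0, 1
  0, 0, 0, 0, 0, 1, 1, 1, 2
  1, 1, 1, 1, 1, 2, 2, 2, 3
  1, 2, 2, 2, 2, 3, 3, 3, 4
  1, 2, 3, 3, 3, 4, 4, 4, 5
  1, 2, 3, 3, 3, 4, 4, 5, 6
  1, 2, 3, 3, 3, 4, 5, 6, 7
  1, 2, 3, 4, 4, 5, 6, 7, 8
  1, 2, 3, 4, 5, 6, 7, 8, 9

so w = (9, 6, 1, 2, 3, 8, 7, 4, 5).

Fulton essential set (4 of the 18 Rothe cells):

[(1, 8, 0), (2, 5, 0), (6, 7, 4), (7, 5, 3)]


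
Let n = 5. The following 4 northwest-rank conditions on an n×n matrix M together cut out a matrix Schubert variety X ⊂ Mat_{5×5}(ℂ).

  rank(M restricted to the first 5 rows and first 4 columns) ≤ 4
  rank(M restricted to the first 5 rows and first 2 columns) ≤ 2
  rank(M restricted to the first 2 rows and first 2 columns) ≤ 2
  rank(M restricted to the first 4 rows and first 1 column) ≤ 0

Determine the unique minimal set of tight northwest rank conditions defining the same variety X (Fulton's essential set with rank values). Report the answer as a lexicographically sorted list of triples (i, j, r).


Rank table r_w(5×5) implied by the 4 constraints:

  0 1 1 1 1
  0 1 2 2 2
  0 1 2 3 3
  0 1 2 3 4
  1 2 3 4 5

reading off 1-entries of Δ²R: w = (2, 3, 4, 5, 1).

|D(w)|=4, |Ess(w)|=1:

[(4, 1, 0)]


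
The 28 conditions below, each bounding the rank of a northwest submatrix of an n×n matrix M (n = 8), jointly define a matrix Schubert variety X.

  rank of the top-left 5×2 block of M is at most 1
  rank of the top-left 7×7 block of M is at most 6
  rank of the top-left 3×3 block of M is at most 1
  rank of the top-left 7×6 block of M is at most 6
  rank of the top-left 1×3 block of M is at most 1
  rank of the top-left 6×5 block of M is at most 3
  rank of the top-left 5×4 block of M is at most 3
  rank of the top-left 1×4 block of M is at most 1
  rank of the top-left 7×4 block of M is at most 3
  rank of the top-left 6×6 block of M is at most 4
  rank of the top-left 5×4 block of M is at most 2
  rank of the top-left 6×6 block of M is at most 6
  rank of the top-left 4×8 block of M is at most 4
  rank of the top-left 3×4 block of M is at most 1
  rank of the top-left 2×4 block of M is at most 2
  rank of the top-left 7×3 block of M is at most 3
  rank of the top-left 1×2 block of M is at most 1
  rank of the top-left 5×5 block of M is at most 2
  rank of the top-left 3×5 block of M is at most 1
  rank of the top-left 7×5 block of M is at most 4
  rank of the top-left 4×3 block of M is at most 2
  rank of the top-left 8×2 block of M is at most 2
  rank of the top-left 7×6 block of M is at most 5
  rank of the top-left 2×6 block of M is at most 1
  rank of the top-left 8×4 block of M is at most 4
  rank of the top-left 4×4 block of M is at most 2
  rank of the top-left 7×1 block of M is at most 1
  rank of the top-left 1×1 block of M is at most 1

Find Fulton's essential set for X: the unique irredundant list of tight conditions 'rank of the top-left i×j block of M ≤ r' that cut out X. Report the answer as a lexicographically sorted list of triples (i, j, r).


Computing R[i][j] = min implied NW-rank bound (n=8, 28 conditions):

  1 1 1 1 1 1 1 1
  1 1 1 1 1 1 2 2
  1 1 1 1 1 2 3 3
  1 1 2 2 2 3 4 4
  1 1 2 2 2 3 4 5
  1 2 3 3 3 4 5 6
  1 2 3 3 4 5 6 7
  1 2 3 4 5 6 7 8

second differences of R give the permutation w = (1, 7, 6, 3, 8, 2, 5, 4).

|D(w)|=14, |Ess(w)|=5:

[(2, 6, 1), (3, 5, 1), (5, 2, 1), (5, 5, 2), (7, 4, 3)]


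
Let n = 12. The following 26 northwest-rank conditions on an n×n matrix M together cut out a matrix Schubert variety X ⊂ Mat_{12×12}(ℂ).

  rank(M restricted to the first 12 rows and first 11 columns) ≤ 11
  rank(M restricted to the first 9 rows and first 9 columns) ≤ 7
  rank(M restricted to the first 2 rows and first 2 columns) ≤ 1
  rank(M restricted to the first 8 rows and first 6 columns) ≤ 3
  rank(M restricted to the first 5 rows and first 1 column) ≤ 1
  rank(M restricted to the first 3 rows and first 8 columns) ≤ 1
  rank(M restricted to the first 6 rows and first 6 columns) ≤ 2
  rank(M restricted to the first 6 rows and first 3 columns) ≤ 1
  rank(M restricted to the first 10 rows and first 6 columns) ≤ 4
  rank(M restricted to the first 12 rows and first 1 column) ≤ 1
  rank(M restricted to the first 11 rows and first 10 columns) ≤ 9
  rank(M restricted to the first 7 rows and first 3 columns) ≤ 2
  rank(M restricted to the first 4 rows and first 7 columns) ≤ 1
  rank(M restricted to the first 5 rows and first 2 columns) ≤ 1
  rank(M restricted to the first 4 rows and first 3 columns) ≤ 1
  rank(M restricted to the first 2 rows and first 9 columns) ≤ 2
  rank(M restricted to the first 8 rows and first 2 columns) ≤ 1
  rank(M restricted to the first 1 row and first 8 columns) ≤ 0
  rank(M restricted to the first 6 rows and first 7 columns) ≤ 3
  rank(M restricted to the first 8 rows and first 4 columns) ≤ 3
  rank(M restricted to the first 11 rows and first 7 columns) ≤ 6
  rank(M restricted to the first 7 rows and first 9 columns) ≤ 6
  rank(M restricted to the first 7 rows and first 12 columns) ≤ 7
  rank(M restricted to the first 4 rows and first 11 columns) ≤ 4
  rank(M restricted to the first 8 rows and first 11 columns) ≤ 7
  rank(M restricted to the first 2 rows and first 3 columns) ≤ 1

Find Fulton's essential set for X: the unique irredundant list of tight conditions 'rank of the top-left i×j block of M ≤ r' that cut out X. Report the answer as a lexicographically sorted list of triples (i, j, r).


The tightest implied rank at each (i,j), from the 26 conditions:

  0 | 0 | 0 | 0 | 0 | 0 | 0 | 0 | 1 | 1 | 1 | 1
  1 | 1 | 1 | 1 | 1 | 1 | 1 | 1 | 2 | 2 | 2 | 2
  1 | 1 | 1 | 1 | 1 | 1 | 1 | 1 | 2 | 3 | 3 | 3
  1 | 1 | 1 | 1 | 1 | 1 | 1 | 2 | 3 | 4 | 4 | 4
  1 | 1 | 1 | 2 | 2 | 2 | 2 | 3 | 4 | 5 | 5 | 5
  1 | 1 | 1 | 2 | 2 | 2 | 3 | 4 | 5 | 6 | 6 | 6
  1 | 1 | 2 | 3 | 3 | 3 | 4 | 5 | 6 | 7 | 7 | 7
  1 | 1 | 2 | 3 | 3 | 3 | 4 | 5 | 6 | 7 | 7 | 8
  1 | 2 | 3 | 4 | 4 | 4 | 5 | 6 | 7 | 8 | 8 | 9
  1 | 2 | 3 | 4 | 4 | 4 | 5 | 6 | 7 | 8 | 9 | 10
  1 | 2 | 3 | 4 | 5 | 5 | 6 | 7 | 8 | 9 | 10 | 11
  1 | 2 | 3 | 4 | 5 | 6 | 7 | 8 | 9 | 10 | 11 | 12

reading off 1-entries of Δ²R: w = (9, 1, 10, 8, 4, 7, 3, 12, 2, 11, 5, 6).

Fulton essential set (9 of the 34 Rothe cells):

[(1, 8, 0), (3, 8, 1), (4, 7, 1), (6, 3, 1), (6, 6, 2), (8, 2, 1), (8, 6, 3), (8, 11, 7), (10, 6, 4)]


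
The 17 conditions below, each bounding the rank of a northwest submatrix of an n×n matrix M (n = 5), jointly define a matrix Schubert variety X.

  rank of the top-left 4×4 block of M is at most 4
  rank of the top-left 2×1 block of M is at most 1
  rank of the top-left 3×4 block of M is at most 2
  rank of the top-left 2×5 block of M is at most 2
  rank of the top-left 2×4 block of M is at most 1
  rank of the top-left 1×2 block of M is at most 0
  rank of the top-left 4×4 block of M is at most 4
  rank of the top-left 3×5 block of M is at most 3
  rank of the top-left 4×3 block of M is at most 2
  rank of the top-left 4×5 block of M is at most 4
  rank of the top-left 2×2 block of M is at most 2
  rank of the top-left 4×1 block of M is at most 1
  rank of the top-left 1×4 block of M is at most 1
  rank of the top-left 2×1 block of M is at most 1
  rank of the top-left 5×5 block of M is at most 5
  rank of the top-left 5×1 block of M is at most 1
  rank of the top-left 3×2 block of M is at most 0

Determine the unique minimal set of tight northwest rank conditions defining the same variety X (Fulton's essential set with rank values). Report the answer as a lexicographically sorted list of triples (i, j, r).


Recovering R(i,j) via the rank-extension bound from the 17 conditions:

  0 | 0 | 1 | 1 | 1
  0 | 0 | 1 | 1 | 2
  0 | 0 | 1 | 2 | 3
  1 | 1 | 2 | 3 | 4
  1 | 2 | 3 | 4 | 5

giving w = (3, 5, 4, 1, 2) via Δ²R.

|D(w)|=7, |Ess(w)|=2:

[(2, 4, 1), (3, 2, 0)]


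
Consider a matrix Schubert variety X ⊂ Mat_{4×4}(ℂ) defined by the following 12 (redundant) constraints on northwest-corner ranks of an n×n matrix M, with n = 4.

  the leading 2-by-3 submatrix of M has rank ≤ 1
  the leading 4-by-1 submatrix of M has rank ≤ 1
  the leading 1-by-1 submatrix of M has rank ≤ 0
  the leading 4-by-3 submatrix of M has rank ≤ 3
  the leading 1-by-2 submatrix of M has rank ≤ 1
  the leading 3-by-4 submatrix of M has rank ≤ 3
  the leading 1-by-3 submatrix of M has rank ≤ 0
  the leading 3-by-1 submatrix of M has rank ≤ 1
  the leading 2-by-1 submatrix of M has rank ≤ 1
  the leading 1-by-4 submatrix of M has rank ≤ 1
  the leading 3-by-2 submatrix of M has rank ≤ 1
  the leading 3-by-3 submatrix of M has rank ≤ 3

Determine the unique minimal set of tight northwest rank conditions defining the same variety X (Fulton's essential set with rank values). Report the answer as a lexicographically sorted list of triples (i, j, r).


Reconstructing r_w from the 12 given conditions:

  row 1: 0 0 0 1
  row 2: 1 1 1 2
  row 3: 1 1 2 3
  row 4: 1 2 3 4

second differences of R give the permutation w = (4, 1, 3, 2).

ℓ(w)=4; the 2 essential cells (i,j,r):

[(1, 3, 0), (3, 2, 1)]


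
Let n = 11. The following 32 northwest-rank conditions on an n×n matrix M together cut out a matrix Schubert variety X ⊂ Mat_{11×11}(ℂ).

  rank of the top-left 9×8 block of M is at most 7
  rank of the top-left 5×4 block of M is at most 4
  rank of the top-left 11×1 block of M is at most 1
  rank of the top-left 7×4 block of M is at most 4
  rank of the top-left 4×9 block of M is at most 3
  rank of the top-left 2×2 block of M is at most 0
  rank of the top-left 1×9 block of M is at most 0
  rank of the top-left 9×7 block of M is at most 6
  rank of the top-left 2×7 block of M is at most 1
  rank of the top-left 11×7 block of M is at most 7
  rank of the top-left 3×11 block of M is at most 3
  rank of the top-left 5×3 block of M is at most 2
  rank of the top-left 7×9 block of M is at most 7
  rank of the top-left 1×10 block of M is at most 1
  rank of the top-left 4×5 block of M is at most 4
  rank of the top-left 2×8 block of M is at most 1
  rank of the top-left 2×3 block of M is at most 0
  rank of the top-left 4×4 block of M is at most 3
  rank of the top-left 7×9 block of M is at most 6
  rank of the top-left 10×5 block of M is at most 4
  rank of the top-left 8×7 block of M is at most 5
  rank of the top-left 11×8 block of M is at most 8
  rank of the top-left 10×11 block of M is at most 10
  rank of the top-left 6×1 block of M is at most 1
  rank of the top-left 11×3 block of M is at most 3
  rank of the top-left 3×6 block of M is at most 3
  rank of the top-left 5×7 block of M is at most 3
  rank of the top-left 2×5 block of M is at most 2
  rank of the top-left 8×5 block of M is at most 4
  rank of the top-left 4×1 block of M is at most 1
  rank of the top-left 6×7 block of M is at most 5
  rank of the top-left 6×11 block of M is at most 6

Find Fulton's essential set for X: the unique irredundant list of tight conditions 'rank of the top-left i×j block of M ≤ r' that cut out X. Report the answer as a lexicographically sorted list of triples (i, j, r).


Rank table r_w(11×11) implied by the 32 constraints:

  0, 0, 0, 0, 0, 0, 0, 0, 0, 1, 1
  0, 0, 0, 1, 1, 1, 1, 1, 1, 2, 2
  1, 1, 1, 2, 2, 2, 2, 2, 2, 3, 3
  1, 2, 2, 3, 3, 3, 3, 3, 3, 4, 4
  1, 2, 2, 3, 3, 3, 3, 4, 4, 5, 5
  1, 2, 3, 4, 4, 4, 4, 5, 5, 6, 6
  1, 2, 3, 4, 4, 5, 5, 6, 6, 7, 7
  1, 2, 3, 4, 4, 5, 5, 6, 7, 8, 8
  1, 2, 3, 4, 4, 5, 6, 7, 8, 9, 9
  1, 2, 3, 4, 4, 5, 6, 7, 8, 9, 10
  1, 2, 3, 4, 5, 6, 7, 8, 9, 10, 11

the unique w with this rank table is (10, 4, 1, 2, 8, 3, 6, 9, 7, 11, 5).

Rothe diagram D(w) (21 cells), 6 SE-corners (essential conditions):

[(1, 9, 0), (2, 3, 0), (5, 3, 2), (5, 7, 3), (8, 7, 5), (10, 5, 4)]


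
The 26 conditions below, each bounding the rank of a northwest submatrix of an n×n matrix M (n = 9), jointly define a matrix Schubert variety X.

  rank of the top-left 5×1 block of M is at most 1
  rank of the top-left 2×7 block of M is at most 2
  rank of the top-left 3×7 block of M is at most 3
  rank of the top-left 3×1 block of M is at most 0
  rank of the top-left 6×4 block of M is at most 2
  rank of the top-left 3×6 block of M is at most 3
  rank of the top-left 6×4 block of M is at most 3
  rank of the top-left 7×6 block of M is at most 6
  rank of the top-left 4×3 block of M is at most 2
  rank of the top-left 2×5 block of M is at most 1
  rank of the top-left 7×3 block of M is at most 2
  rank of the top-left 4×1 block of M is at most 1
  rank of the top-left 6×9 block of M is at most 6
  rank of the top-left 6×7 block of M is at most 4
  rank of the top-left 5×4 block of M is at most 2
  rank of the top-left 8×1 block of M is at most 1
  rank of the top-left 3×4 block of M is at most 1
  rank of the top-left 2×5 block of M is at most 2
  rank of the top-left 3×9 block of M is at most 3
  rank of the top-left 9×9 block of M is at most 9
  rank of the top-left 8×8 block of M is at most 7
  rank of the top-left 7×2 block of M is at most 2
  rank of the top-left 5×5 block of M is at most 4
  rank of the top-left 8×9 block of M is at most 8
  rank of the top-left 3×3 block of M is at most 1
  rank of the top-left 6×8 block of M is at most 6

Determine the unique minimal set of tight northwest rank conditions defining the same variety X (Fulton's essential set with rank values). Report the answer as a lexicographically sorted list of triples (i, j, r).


Computing R[i][j] = min implied NW-rank bound (n=9, 26 conditions):

  0 1 1 1 1 1 1 1 1
  0 1 1 1 1 2 2 2 2
  0 1 1 1 2 3 3 3 3
  1 2 2 2 3 4 4 4 4
  1 2 2 2 3 4 4 5 5
  1 2 2 2 3 4 4 5 6
  1 2 2 3 4 5 5 6 7
  1 2 3 4 5 6 6 7 8
  1 2 3 4 5 6 7 8 9

second differences of R give the permutation w = (2, 6, 5, 1, 8, 9, 4, 3, 7).

ℓ(w)=15; the 6 essential cells (i,j,r):

[(2, 5, 1), (3, 1, 0), (3, 4, 1), (6, 4, 2), (6, 7, 4), (7, 3, 2)]


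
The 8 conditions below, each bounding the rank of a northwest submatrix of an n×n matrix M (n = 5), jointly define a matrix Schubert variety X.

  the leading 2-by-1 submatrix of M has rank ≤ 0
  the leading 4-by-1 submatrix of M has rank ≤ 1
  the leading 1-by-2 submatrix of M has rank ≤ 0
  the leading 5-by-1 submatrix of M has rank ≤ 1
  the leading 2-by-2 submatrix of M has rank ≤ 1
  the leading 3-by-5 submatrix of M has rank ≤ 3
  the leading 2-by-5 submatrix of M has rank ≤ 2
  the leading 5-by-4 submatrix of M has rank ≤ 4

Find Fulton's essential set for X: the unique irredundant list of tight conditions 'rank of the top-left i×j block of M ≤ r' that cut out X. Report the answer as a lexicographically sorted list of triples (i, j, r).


Rank table r_w(5×5) implied by the 8 constraints:

  i=1: 0  0  1  1  1
  i=2: 0  1  2  2  2
  i=3: 1  2  3  3  3
  i=4: 1  2  3  4  4
  i=5: 1  2  3  4  5

the unique w with this rank table is (3, 2, 1, 4, 5).

D(w) has 3 cells with 2 SE-corners; essential set:

[(1, 2, 0), (2, 1, 0)]


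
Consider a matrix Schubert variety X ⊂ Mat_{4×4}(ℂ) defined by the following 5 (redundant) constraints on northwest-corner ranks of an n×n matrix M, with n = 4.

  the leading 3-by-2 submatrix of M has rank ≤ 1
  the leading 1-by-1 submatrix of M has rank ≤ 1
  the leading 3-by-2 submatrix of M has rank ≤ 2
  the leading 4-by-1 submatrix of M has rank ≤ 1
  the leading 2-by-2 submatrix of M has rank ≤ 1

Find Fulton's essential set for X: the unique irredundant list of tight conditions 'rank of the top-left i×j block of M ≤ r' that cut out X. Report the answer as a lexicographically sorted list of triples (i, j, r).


Propagating the 5 rank bounds to every northwest block:

  R[1]: 1, 1, 1, 1
  R[2]: 1, 1, 2, 2
  R[3]: 1, 1, 2, 3
  R[4]: 1, 2, 3, 4

so w = (1, 3, 4, 2).

D(w) has 2 cells with 1 SE-corner; essential set:

[(3, 2, 1)]


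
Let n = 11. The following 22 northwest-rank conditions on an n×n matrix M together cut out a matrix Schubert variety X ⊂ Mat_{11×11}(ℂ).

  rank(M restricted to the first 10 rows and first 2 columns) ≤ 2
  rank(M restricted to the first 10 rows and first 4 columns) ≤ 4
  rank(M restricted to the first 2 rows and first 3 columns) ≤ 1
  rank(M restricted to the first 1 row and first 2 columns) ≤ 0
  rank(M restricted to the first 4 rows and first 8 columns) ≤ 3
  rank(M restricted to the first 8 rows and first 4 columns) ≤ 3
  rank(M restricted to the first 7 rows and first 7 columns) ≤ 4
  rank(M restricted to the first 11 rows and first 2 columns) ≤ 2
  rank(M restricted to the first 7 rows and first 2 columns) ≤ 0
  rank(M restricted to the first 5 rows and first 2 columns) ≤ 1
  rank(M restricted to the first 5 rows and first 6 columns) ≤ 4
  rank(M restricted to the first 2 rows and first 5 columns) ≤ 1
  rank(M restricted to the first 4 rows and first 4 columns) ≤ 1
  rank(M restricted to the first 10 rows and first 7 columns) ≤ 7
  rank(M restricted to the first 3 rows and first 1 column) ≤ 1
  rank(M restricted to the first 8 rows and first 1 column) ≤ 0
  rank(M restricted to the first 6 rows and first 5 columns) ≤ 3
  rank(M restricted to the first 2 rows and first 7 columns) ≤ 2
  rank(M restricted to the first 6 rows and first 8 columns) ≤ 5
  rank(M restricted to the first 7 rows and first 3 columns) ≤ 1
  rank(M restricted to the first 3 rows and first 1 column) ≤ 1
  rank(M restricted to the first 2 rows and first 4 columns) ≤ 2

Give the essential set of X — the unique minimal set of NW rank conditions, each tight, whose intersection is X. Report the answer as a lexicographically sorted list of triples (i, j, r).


Propagating the 22 rank bounds to every northwest block:

  row 1: 0 0 1 1 1 1 1 1 1 1 1
  row 2: 0 0 1 1 1 2 2 2 2 2 2
  row 3: 0 0 1 1 2 3 3 3 3 3 3
  row 4: 0 0 1 1 2 3 3 3 4 4 4
  row 5: 0 0 1 2 3 4 4 4 5 5 5
  row 6: 0 0 1 2 3 4 4 5 6 6 6
  row 7: 0 0 1 2 3 4 4 5 6 7 7
  row 8: 0 1 2 3 4 5 5 6 7 8 8
  row 9: 1 2 3 4 5 6 6 7 8 9 9
  row 10: 1 2 3 4 5 6 7 8 9 10 10
  row 11: 1 2 3 4 5 6 7 8 9 10 11

hence w(1..11) = (3, 6, 5, 9, 4, 8, 10, 2, 1, 7, 11).

Rothe diagram D(w) (23 cells), 6 SE-corners (essential conditions):

[(2, 5, 1), (4, 4, 1), (4, 8, 3), (7, 2, 0), (7, 7, 4), (8, 1, 0)]


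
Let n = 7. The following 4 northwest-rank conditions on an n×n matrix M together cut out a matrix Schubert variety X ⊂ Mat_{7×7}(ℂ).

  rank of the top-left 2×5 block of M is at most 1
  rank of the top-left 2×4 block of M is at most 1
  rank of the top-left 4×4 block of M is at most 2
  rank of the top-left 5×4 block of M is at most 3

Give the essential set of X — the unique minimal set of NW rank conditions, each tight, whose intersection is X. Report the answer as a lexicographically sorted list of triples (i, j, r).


Computing R[i][j] = min implied NW-rank bound (n=7, 4 conditions):

  row 1: 1 | 1 | 1 | 1 | 1 | 1 | 1
  row 2: 1 | 1 | 1 | 1 | 1 | 2 | 2
  row 3: 1 | 2 | 2 | 2 | 2 | 3 | 3
  row 4: 1 | 2 | 2 | 2 | 3 | 4 | 4
  row 5: 1 | 2 | 3 | 3 | 4 | 5 | 5
  row 6: 1 | 2 | 3 | 4 | 5 | 6 | 6
  row 7: 1 | 2 | 3 | 4 | 5 | 6 | 7

so w = (1, 6, 2, 5, 3, 4, 7).

ℓ(w)=6; the 2 essential cells (i,j,r):

[(2, 5, 1), (4, 4, 2)]


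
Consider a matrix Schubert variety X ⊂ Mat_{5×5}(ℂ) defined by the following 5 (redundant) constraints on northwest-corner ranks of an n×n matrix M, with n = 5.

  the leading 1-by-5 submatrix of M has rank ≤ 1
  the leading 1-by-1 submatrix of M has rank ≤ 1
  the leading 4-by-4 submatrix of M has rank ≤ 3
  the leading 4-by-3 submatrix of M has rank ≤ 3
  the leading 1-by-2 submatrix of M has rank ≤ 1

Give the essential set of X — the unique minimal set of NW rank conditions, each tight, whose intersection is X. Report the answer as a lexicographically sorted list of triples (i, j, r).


The tightest implied rank at each (i,j), from the 5 conditions:

  row 1: 1 1 1 1 1
  row 2: 1 2 2 2 2
  row 3: 1 2 3 3 3
  row 4: 1 2 3 3 4
  row 5: 1 2 3 4 5

reading off 1-entries of Δ²R: w = (1, 2, 3, 5, 4).

ℓ(w)=1; the 1 essential cell (i,j,r):

[(4, 4, 3)]


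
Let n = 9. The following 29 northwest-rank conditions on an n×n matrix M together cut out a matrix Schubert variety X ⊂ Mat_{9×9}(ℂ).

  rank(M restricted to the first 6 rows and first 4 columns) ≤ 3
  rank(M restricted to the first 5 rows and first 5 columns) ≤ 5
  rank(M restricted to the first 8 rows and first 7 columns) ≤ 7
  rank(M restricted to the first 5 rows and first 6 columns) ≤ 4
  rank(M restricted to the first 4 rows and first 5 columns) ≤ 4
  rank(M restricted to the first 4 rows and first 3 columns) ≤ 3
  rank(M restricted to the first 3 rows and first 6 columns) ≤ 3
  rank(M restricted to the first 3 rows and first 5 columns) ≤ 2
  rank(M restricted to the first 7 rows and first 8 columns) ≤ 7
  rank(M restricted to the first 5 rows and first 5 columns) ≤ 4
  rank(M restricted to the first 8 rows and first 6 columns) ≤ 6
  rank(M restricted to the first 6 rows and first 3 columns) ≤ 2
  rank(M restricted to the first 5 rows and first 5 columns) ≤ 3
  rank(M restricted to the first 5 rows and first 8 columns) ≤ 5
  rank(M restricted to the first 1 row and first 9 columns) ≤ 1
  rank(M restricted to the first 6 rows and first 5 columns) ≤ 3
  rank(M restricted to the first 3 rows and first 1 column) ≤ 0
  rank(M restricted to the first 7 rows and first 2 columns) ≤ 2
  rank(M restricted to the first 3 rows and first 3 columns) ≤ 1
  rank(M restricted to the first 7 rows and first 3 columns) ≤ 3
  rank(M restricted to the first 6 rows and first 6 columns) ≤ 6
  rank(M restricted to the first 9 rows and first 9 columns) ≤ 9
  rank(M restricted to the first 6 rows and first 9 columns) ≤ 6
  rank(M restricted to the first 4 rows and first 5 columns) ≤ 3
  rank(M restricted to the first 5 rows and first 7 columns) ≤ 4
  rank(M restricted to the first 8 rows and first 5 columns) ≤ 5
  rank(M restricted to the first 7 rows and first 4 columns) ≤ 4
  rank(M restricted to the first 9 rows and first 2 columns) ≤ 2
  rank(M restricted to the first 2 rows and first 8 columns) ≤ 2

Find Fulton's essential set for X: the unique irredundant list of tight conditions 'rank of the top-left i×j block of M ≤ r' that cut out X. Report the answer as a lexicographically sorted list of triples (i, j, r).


Computing R[i][j] = min implied NW-rank bound (n=9, 29 conditions):

  i=1: 0  1  1  1  1  1  1  1  1
  i=2: 0  1  1  2  2  2  2  2  2
  i=3: 0  1  1  2  2  3  3  3  3
  i=4: 1  2  2  3  3  4  4  4  4
  i=5: 1  2  2  3  3  4  4  5  5
  i=6: 1  2  2  3  3  4  5  6  6
  i=7: 1  2  3  4  4  5  6  7  7
  i=8: 1  2  3  4  5  6  7  8  8
  i=9: 1  2  3  4  5  6  7  8  9

so w = (2, 4, 6, 1, 8, 7, 3, 5, 9).

ℓ(w)=11; the 6 essential cells (i,j,r):

[(3, 1, 0), (3, 3, 1), (3, 5, 2), (5, 7, 4), (6, 3, 2), (6, 5, 3)]


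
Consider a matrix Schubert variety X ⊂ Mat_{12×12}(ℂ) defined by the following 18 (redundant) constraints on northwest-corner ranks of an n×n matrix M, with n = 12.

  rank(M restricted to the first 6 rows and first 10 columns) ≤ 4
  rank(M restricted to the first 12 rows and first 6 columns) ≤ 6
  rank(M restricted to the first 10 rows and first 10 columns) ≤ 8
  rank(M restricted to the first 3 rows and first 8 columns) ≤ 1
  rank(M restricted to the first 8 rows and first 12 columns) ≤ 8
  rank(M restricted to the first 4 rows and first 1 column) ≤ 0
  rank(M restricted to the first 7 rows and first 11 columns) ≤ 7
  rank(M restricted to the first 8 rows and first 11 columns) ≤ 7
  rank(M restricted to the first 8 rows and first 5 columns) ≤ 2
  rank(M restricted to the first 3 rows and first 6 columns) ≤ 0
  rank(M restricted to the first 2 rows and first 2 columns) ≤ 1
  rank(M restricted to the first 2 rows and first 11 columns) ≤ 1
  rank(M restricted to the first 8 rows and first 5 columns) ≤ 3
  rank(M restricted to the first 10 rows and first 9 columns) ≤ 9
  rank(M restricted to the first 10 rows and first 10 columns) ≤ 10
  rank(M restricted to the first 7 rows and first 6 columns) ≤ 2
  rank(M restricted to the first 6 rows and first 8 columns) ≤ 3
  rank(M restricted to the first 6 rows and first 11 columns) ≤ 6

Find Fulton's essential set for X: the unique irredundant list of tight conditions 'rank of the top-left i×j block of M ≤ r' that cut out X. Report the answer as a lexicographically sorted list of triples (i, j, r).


Recovering R(i,j) via the rank-extension bound from the 18 conditions:

  i=1: 0 | 0 | 0 | 0 | 0 | 0 | 1 | 1 | 1 | 1 | 1 | 1
  i=2: 0 | 0 | 0 | 0 | 0 | 0 | 1 | 1 | 1 | 1 | 1 | 2
  i=3: 0 | 0 | 0 | 0 | 0 | 0 | 1 | 1 | 2 | 2 | 2 | 3
  i=4: 0 | 1 | 1 | 1 | 1 | 1 | 2 | 2 | 3 | 3 | 3 | 4
  i=5: 1 | 2 | 2 | 2 | 2 | 2 | 3 | 3 | 4 | 4 | 4 | 5
  i=6: 1 | 2 | 2 | 2 | 2 | 2 | 3 | 3 | 4 | 4 | 5 | 6
  i=7: 1 | 2 | 2 | 2 | 2 | 2 | 3 | 4 | 5 | 5 | 6 | 7
  i=8: 1 | 2 | 2 | 2 | 2 | 3 | 4 | 5 | 6 | 6 | 7 | 8
  i=9: 1 | 2 | 3 | 3 | 3 | 4 | 5 | 6 | 7 | 7 | 8 | 9
  i=10: 1 | 2 | 3 | 4 | 4 | 5 | 6 | 7 | 8 | 8 | 9 | 10
  i=11: 1 | 2 | 3 | 4 | 5 | 6 | 7 | 8 | 9 | 9 | 10 | 11
  i=12: 1 | 2 | 3 | 4 | 5 | 6 | 7 | 8 | 9 | 10 | 11 | 12

so w = (7, 12, 9, 2, 1, 11, 8, 6, 3, 4, 5, 10).

Fulton essential set (8 of the 37 Rothe cells):

[(2, 11, 1), (3, 6, 0), (3, 8, 1), (4, 1, 0), (6, 8, 3), (6, 10, 4), (7, 6, 2), (8, 5, 2)]


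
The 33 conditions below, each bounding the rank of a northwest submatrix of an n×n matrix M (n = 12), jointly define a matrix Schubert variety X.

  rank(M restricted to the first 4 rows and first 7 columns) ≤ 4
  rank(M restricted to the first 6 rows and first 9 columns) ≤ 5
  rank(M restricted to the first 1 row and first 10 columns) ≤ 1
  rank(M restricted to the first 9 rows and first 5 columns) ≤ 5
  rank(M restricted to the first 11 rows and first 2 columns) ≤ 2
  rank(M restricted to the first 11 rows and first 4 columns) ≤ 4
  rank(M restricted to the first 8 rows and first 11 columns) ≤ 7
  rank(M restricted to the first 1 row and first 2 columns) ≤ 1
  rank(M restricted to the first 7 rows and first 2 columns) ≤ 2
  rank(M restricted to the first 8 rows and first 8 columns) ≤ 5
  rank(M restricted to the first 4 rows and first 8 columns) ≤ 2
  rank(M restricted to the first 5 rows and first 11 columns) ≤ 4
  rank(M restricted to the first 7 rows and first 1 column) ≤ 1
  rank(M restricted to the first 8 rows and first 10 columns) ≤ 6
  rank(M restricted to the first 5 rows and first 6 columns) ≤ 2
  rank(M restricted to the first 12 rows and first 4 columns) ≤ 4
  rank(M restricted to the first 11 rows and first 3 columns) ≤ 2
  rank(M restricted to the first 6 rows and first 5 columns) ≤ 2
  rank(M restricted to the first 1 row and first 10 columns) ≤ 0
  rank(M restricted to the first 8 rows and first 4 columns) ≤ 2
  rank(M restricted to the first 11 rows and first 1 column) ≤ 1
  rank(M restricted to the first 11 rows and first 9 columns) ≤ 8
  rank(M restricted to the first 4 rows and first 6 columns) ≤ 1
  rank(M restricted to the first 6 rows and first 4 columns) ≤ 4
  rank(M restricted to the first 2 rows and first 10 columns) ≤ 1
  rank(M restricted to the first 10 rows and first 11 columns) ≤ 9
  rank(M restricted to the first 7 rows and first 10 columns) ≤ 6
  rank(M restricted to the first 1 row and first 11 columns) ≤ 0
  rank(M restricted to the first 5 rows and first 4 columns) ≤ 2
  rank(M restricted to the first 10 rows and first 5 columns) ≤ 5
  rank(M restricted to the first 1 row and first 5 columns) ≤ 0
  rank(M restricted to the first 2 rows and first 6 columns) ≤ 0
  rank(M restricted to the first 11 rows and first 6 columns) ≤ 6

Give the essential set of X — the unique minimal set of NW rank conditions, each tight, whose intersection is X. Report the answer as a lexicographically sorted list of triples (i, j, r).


The tightest implied rank at each (i,j), from the 33 conditions:

  R[1]: 0  0  0  0  0  0  0  0  0  0  0  1
  R[2]: 0  0  0  0  0  0  1  1  1  1  1  2
  R[3]: 1  1  1  1  1  1  2  2  2  2  2  3
  R[4]: 1  1  1  1  1  1  2  2  3  3  3  4
  R[5]: 1  2  2  2  2  2  3  3  4  4  4  5
  R[6]: 1  2  2  2  2  3  4  4  5  5  5  6
  R[7]: 1  2  2  2  3  4  5  5  6  6  6  7
  R[8]: 1  2  2  2  3  4  5  5  6  6  7  8
  R[9]: 1  2  2  3  4  5  6  6  7  7  8  9
  R[10]: 1  2  2  3  4  5  6  7  8  8  9  10
  R[11]: 1  2  2  3  4  5  6  7  8  9  10  11
  R[12]: 1  2  3  4  5  6  7  8  9  10  11  12

hence w(1..12) = (12, 7, 1, 9, 2, 6, 5, 11, 4, 8, 10, 3).

ℓ(w)=35; the 9 essential cells (i,j,r):

[(1, 11, 0), (2, 6, 0), (4, 6, 1), (4, 8, 2), (6, 5, 2), (8, 4, 2), (8, 8, 5), (8, 10, 6), (11, 3, 2)]


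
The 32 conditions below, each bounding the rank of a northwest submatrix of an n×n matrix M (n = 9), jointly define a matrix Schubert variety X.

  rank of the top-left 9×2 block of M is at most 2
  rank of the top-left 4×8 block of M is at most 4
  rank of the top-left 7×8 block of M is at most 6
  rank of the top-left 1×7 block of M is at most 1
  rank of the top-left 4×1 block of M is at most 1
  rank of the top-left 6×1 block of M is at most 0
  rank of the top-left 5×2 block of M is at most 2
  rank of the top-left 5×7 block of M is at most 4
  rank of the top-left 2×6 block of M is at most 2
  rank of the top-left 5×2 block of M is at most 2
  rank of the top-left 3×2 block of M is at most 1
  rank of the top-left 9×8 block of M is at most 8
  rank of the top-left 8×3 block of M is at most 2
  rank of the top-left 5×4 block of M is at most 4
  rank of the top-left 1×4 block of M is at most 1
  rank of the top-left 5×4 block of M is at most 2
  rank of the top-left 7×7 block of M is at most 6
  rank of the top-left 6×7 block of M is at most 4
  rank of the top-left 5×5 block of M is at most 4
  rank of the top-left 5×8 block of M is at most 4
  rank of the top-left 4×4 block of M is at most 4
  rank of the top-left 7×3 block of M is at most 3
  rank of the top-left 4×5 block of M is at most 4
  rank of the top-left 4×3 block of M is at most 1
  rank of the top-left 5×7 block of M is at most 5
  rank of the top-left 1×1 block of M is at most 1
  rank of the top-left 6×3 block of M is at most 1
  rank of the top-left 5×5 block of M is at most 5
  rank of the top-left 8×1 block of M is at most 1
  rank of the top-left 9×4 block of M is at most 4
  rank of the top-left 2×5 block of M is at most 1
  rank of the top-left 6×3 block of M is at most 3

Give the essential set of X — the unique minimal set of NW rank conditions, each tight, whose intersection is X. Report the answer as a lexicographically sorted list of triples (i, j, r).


The tightest implied rank at each (i,j), from the 32 conditions:

  i=1: 0 1 1 1 1 1 1 1 1
  i=2: 0 1 1 1 1 2 2 2 2
  i=3: 0 1 1 2 2 3 3 3 3
  i=4: 0 1 1 2 3 4 4 4 4
  i=5: 0 1 1 2 3 4 4 4 5
  i=6: 0 1 1 2 3 4 4 5 6
  i=7: 1 2 2 3 4 5 5 6 7
  i=8: 1 2 2 3 4 5 6 7 8
  i=9: 1 2 3 4 5 6 7 8 9

giving w = (2, 6, 4, 5, 9, 8, 1, 7, 3) via Δ²R.

|D(w)|=17, |Ess(w)|=6:

[(2, 5, 1), (5, 8, 4), (6, 1, 0), (6, 3, 1), (6, 7, 4), (8, 3, 2)]


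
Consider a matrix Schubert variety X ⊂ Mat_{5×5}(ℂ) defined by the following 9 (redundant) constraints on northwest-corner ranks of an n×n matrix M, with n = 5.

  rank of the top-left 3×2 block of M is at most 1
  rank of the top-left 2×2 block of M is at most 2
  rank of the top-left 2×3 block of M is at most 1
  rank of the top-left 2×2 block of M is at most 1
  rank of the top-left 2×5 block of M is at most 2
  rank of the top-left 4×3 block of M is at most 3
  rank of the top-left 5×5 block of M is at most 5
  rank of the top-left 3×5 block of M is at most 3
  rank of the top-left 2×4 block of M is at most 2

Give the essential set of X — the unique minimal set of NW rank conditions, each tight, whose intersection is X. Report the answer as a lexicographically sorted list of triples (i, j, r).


Reconstructing r_w from the 9 given conditions:

  i=1: 1, 1, 1, 1, 1
  i=2: 1, 1, 1, 2, 2
  i=3: 1, 1, 2, 3, 3
  i=4: 1, 2, 3, 4, 4
  i=5: 1, 2, 3, 4, 5

hence w(1..5) = (1, 4, 3, 2, 5).

Fulton essential set (2 of the 3 Rothe cells):

[(2, 3, 1), (3, 2, 1)]


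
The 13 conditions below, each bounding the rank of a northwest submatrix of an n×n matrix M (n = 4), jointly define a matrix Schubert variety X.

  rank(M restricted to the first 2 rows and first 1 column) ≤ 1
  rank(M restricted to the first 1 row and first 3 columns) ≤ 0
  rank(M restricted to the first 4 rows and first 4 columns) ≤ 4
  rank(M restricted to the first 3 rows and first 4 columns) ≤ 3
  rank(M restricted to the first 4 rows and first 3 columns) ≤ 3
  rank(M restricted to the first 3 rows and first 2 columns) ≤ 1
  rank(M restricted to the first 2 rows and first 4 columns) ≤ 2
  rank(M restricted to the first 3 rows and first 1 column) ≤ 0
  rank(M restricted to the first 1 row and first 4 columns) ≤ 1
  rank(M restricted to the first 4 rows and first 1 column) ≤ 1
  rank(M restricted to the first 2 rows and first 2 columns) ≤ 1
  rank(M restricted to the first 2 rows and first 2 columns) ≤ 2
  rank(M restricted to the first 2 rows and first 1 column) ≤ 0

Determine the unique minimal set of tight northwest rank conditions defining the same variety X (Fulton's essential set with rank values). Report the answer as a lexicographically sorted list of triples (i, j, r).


Propagating the 13 rank bounds to every northwest block:

  i=1: 0  0  0  1
  i=2: 0  1  1  2
  i=3: 0  1  2  3
  i=4: 1  2  3  4

reading off 1-entries of Δ²R: w = (4, 2, 3, 1).

ℓ(w)=5; the 2 essential cells (i,j,r):

[(1, 3, 0), (3, 1, 0)]


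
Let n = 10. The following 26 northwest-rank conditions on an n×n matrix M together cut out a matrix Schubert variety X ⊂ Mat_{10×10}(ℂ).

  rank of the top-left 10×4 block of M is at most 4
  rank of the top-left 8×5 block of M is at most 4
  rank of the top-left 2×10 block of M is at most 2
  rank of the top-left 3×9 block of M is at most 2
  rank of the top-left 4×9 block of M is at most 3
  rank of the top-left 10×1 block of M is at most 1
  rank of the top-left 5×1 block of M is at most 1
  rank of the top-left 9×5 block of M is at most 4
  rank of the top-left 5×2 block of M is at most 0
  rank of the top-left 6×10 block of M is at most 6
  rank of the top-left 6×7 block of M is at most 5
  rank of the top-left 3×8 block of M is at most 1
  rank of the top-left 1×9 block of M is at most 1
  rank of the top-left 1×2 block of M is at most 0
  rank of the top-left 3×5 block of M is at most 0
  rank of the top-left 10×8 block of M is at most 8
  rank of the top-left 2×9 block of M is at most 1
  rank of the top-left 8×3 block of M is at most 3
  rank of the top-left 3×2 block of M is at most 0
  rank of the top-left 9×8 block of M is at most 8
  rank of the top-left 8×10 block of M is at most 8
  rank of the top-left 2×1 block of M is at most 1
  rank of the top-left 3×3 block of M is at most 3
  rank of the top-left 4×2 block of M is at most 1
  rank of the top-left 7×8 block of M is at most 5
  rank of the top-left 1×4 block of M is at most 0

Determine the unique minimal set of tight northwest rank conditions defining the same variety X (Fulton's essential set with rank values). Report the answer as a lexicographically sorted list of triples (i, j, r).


Rank table r_w(10×10) implied by the 26 constraints:

  0 | 0 | 0 | 0 | 0 | 1 | 1 | 1 | 1 | 1
  0 | 0 | 0 | 0 | 0 | 1 | 1 | 1 | 1 | 2
  0 | 0 | 0 | 0 | 0 | 1 | 1 | 1 | 2 | 3
  0 | 0 | 1 | 1 | 1 | 2 | 2 | 2 | 3 | 4
  0 | 0 | 1 | 2 | 2 | 3 | 3 | 3 | 4 | 5
  1 | 1 | 2 | 3 | 3 | 4 | 4 | 4 | 5 | 6
  1 | 2 | 3 | 4 | 4 | 5 | 5 | 5 | 6 | 7
  1 | 2 | 3 | 4 | 4 | 5 | 6 | 6 | 7 | 8
  1 | 2 | 3 | 4 | 4 | 5 | 6 | 7 | 8 | 9
  1 | 2 | 3 | 4 | 5 | 6 | 7 | 8 | 9 | 10

the unique w with this rank table is (6, 10, 9, 3, 4, 1, 2, 7, 8, 5).

D(w) has 26 cells with 5 SE-corners; essential set:

[(2, 9, 1), (3, 5, 0), (3, 8, 1), (5, 2, 0), (9, 5, 4)]
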